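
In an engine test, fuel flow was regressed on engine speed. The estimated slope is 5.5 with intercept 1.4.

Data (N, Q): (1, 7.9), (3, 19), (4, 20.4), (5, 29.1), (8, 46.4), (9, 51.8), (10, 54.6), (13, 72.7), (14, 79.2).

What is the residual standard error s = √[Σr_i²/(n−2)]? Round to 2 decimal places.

N=1: Q̂ = 1.4 + 5.5·1 = 6.9; r = 7.9 − 6.9 = 1
N=3: Q̂ = 1.4 + 5.5·3 = 17.9; r = 19 − 17.9 = 1.1
N=4: Q̂ = 1.4 + 5.5·4 = 23.4; r = 20.4 − 23.4 = -3
N=5: Q̂ = 1.4 + 5.5·5 = 28.9; r = 29.1 − 28.9 = 0.2
N=8: Q̂ = 1.4 + 5.5·8 = 45.4; r = 46.4 − 45.4 = 1
N=9: Q̂ = 1.4 + 5.5·9 = 50.9; r = 51.8 − 50.9 = 0.9
N=10: Q̂ = 1.4 + 5.5·10 = 56.4; r = 54.6 − 56.4 = -1.8
N=13: Q̂ = 1.4 + 5.5·13 = 72.9; r = 72.7 − 72.9 = -0.2
N=14: Q̂ = 1.4 + 5.5·14 = 78.4; r = 79.2 − 78.4 = 0.8
SSE = 1 + 1.21 + 9 + 0.04 + 1 + 0.81 + 3.24 + 0.04 + 0.64 = 16.98
s = √(16.98/7) = √2.42571 ≈ 1.56

s = 1.56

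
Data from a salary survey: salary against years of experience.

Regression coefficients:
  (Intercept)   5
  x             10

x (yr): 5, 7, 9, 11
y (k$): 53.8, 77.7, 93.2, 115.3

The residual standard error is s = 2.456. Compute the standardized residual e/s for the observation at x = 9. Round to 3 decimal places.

-0.733

ŷ = 5 + 10·9 = 95
e = 93.2 − 95 = -1.8
e/s = -1.8 / 2.456 = -0.733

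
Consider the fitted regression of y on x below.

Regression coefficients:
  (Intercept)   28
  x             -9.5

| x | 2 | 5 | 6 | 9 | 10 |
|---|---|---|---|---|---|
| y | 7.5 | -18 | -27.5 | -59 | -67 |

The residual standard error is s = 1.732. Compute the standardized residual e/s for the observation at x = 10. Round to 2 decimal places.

ŷ = 28 − 9.5·10 = -67
e = -67 − (-67) = 0
e/s = 0 / 1.732 = 0.00

0.00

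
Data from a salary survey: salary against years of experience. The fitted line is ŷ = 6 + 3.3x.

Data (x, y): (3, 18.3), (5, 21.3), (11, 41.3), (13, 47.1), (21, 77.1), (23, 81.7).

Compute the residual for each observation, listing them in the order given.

2.4, -1.2, -1, -1.8, 1.8, -0.2

x=3: ŷ = 6 + 3.3·3 = 15.9; r = 18.3 − 15.9 = 2.4
x=5: ŷ = 6 + 3.3·5 = 22.5; r = 21.3 − 22.5 = -1.2
x=11: ŷ = 6 + 3.3·11 = 42.3; r = 41.3 − 42.3 = -1
x=13: ŷ = 6 + 3.3·13 = 48.9; r = 47.1 − 48.9 = -1.8
x=21: ŷ = 6 + 3.3·21 = 75.3; r = 77.1 − 75.3 = 1.8
x=23: ŷ = 6 + 3.3·23 = 81.9; r = 81.7 − 81.9 = -0.2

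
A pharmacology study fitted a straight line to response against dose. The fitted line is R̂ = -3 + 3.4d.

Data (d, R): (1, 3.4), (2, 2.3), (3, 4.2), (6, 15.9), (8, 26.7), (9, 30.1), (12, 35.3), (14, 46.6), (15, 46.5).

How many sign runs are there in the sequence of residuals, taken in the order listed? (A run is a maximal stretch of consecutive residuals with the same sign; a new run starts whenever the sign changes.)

6 runs

d=1: R̂ = -3 + 3.4·1 = 0.4; e = 3.4 − 0.4 = 3
d=2: R̂ = -3 + 3.4·2 = 3.8; e = 2.3 − 3.8 = -1.5
d=3: R̂ = -3 + 3.4·3 = 7.2; e = 4.2 − 7.2 = -3
d=6: R̂ = -3 + 3.4·6 = 17.4; e = 15.9 − 17.4 = -1.5
d=8: R̂ = -3 + 3.4·8 = 24.2; e = 26.7 − 24.2 = 2.5
d=9: R̂ = -3 + 3.4·9 = 27.6; e = 30.1 − 27.6 = 2.5
d=12: R̂ = -3 + 3.4·12 = 37.8; e = 35.3 − 37.8 = -2.5
d=14: R̂ = -3 + 3.4·14 = 44.6; e = 46.6 − 44.6 = 2
d=15: R̂ = -3 + 3.4·15 = 48; e = 46.5 − 48 = -1.5
Signs: + − − − + + − + −
Runs: +×1, −×3, +×2, −×1, +×1, −×1 → 6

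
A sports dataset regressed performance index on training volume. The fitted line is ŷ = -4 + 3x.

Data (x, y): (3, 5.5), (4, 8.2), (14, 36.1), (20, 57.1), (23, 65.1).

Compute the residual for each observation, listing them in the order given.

x=3: ŷ = -4 + 3·3 = 5; e = 5.5 − 5 = 0.5
x=4: ŷ = -4 + 3·4 = 8; e = 8.2 − 8 = 0.2
x=14: ŷ = -4 + 3·14 = 38; e = 36.1 − 38 = -1.9
x=20: ŷ = -4 + 3·20 = 56; e = 57.1 − 56 = 1.1
x=23: ŷ = -4 + 3·23 = 65; e = 65.1 − 65 = 0.1

0.5, 0.2, -1.9, 1.1, 0.1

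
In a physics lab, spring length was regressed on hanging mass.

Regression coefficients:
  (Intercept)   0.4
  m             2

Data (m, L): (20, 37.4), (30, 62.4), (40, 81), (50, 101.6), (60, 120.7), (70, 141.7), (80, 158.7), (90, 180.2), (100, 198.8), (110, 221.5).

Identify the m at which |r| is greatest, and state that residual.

m = 20, r = -3

m=20: ŷ = 0.4 + 2·20 = 40.4; r = 37.4 − 40.4 = -3
m=30: ŷ = 0.4 + 2·30 = 60.4; r = 62.4 − 60.4 = 2
m=40: ŷ = 0.4 + 2·40 = 80.4; r = 81 − 80.4 = 0.6
m=50: ŷ = 0.4 + 2·50 = 100.4; r = 101.6 − 100.4 = 1.2
m=60: ŷ = 0.4 + 2·60 = 120.4; r = 120.7 − 120.4 = 0.3
m=70: ŷ = 0.4 + 2·70 = 140.4; r = 141.7 − 140.4 = 1.3
m=80: ŷ = 0.4 + 2·80 = 160.4; r = 158.7 − 160.4 = -1.7
m=90: ŷ = 0.4 + 2·90 = 180.4; r = 180.2 − 180.4 = -0.2
m=100: ŷ = 0.4 + 2·100 = 200.4; r = 198.8 − 200.4 = -1.6
m=110: ŷ = 0.4 + 2·110 = 220.4; r = 221.5 − 220.4 = 1.1
Largest |r| is 3 at m = 20, residual -3.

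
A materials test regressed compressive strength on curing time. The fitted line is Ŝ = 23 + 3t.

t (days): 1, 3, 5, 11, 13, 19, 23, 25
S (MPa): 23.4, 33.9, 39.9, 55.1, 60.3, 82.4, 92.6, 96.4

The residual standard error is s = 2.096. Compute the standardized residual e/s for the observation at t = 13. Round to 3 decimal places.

Ŝ = 23 + 3·13 = 62
e = 60.3 − 62 = -1.7
e/s = -1.7 / 2.096 = -0.811

-0.811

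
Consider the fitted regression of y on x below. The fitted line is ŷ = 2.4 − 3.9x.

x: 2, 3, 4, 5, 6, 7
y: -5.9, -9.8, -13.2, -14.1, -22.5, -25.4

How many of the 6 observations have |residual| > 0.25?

x=2: ŷ = 2.4 − 3.9·2 = -5.4; e = -5.9 − (-5.4) = -0.5
x=3: ŷ = 2.4 − 3.9·3 = -9.3; e = -9.8 − (-9.3) = -0.5
x=4: ŷ = 2.4 − 3.9·4 = -13.2; e = -13.2 − (-13.2) = 0
x=5: ŷ = 2.4 − 3.9·5 = -17.1; e = -14.1 − (-17.1) = 3
x=6: ŷ = 2.4 − 3.9·6 = -21; e = -22.5 − (-21) = -1.5
x=7: ŷ = 2.4 − 3.9·7 = -24.9; e = -25.4 − (-24.9) = -0.5
|e| > 0.25: x=2 (|e|=0.5), x=3 (|e|=0.5), x=5 (|e|=3), x=6 (|e|=1.5), x=7 (|e|=0.5) → 5

5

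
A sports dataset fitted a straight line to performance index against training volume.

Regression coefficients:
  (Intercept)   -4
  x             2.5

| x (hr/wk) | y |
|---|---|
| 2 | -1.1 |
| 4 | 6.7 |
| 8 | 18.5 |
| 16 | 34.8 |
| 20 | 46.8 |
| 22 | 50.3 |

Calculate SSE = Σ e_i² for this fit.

SSE = 13.72

x=2: ŷ = -4 + 2.5·2 = 1; e = -1.1 − 1 = -2.1
x=4: ŷ = -4 + 2.5·4 = 6; e = 6.7 − 6 = 0.7
x=8: ŷ = -4 + 2.5·8 = 16; e = 18.5 − 16 = 2.5
x=16: ŷ = -4 + 2.5·16 = 36; e = 34.8 − 36 = -1.2
x=20: ŷ = -4 + 2.5·20 = 46; e = 46.8 − 46 = 0.8
x=22: ŷ = -4 + 2.5·22 = 51; e = 50.3 − 51 = -0.7
SSE = 4.41 + 0.49 + 6.25 + 1.44 + 0.64 + 0.49 = 13.72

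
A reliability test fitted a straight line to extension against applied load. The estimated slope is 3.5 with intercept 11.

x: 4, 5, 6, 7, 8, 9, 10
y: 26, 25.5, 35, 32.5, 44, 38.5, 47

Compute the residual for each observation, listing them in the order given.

1, -3, 3, -3, 5, -4, 1

x=4: ŷ = 11 + 3.5·4 = 25; r = 26 − 25 = 1
x=5: ŷ = 11 + 3.5·5 = 28.5; r = 25.5 − 28.5 = -3
x=6: ŷ = 11 + 3.5·6 = 32; r = 35 − 32 = 3
x=7: ŷ = 11 + 3.5·7 = 35.5; r = 32.5 − 35.5 = -3
x=8: ŷ = 11 + 3.5·8 = 39; r = 44 − 39 = 5
x=9: ŷ = 11 + 3.5·9 = 42.5; r = 38.5 − 42.5 = -4
x=10: ŷ = 11 + 3.5·10 = 46; r = 47 − 46 = 1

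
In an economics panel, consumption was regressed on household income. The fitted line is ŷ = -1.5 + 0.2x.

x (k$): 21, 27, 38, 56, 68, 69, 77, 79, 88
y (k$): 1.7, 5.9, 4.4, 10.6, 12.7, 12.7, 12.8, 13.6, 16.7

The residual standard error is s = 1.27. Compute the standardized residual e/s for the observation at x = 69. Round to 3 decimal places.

ŷ = -1.5 + 0.2·69 = 12.3
e = 12.7 − 12.3 = 0.4
e/s = 0.4 / 1.27 = 0.315

0.315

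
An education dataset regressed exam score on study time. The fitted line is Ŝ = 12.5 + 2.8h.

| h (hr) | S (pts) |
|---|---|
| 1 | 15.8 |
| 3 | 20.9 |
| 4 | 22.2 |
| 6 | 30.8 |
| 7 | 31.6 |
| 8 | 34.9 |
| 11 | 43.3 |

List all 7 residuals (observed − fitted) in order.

0.5, 0, -1.5, 1.5, -0.5, 0, 0

h=1: Ŝ = 12.5 + 2.8·1 = 15.3; e = 15.8 − 15.3 = 0.5
h=3: Ŝ = 12.5 + 2.8·3 = 20.9; e = 20.9 − 20.9 = 0
h=4: Ŝ = 12.5 + 2.8·4 = 23.7; e = 22.2 − 23.7 = -1.5
h=6: Ŝ = 12.5 + 2.8·6 = 29.3; e = 30.8 − 29.3 = 1.5
h=7: Ŝ = 12.5 + 2.8·7 = 32.1; e = 31.6 − 32.1 = -0.5
h=8: Ŝ = 12.5 + 2.8·8 = 34.9; e = 34.9 − 34.9 = 0
h=11: Ŝ = 12.5 + 2.8·11 = 43.3; e = 43.3 − 43.3 = 0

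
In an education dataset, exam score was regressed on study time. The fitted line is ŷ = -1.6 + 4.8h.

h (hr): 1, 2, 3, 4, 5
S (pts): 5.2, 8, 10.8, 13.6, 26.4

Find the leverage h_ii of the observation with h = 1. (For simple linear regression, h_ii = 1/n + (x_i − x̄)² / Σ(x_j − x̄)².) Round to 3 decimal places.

h = 0.600

h̄ = (1 + 2 + 3 + 4 + 5)/5 = 3
Σ(h − h̄)² = 4 + 1 + 0 + 1 + 4 = 10
h = 1/5 + (-2)²/10 = 0.2 + 0.4 = 0.600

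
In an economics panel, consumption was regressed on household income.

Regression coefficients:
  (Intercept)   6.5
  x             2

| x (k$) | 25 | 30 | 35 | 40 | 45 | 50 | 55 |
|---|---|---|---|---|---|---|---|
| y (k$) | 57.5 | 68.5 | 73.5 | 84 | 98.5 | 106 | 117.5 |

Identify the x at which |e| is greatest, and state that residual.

x = 35, e = -3

x=25: ŷ = 6.5 + 2·25 = 56.5; e = 57.5 − 56.5 = 1
x=30: ŷ = 6.5 + 2·30 = 66.5; e = 68.5 − 66.5 = 2
x=35: ŷ = 6.5 + 2·35 = 76.5; e = 73.5 − 76.5 = -3
x=40: ŷ = 6.5 + 2·40 = 86.5; e = 84 − 86.5 = -2.5
x=45: ŷ = 6.5 + 2·45 = 96.5; e = 98.5 − 96.5 = 2
x=50: ŷ = 6.5 + 2·50 = 106.5; e = 106 − 106.5 = -0.5
x=55: ŷ = 6.5 + 2·55 = 116.5; e = 117.5 − 116.5 = 1
Largest |e| is 3 at x = 35, residual -3.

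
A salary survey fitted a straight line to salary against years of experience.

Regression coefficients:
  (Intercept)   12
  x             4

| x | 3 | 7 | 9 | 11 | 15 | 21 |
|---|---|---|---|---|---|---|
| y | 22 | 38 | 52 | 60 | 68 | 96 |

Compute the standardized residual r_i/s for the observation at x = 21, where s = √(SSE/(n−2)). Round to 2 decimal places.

x=3: ŷ = 12 + 4·3 = 24; r = 22 − 24 = -2
x=7: ŷ = 12 + 4·7 = 40; r = 38 − 40 = -2
x=9: ŷ = 12 + 4·9 = 48; r = 52 − 48 = 4
x=11: ŷ = 12 + 4·11 = 56; r = 60 − 56 = 4
x=15: ŷ = 12 + 4·15 = 72; r = 68 − 72 = -4
x=21: ŷ = 12 + 4·21 = 96; r = 96 − 96 = 0
SSE = 4 + 4 + 16 + 16 + 16 + 0 = 56
s = √(56/4) = 3.74166
r/s = 0 / 3.74166 = 0.00

0.00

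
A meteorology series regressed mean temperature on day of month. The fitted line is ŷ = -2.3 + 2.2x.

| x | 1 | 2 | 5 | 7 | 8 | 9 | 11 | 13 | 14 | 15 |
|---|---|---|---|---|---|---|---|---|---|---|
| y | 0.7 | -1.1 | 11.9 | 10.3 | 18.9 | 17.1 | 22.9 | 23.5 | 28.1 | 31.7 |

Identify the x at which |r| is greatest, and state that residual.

x = 8, r = 3.6

x=1: ŷ = -2.3 + 2.2·1 = -0.1; r = 0.7 − (-0.1) = 0.8
x=2: ŷ = -2.3 + 2.2·2 = 2.1; r = -1.1 − 2.1 = -3.2
x=5: ŷ = -2.3 + 2.2·5 = 8.7; r = 11.9 − 8.7 = 3.2
x=7: ŷ = -2.3 + 2.2·7 = 13.1; r = 10.3 − 13.1 = -2.8
x=8: ŷ = -2.3 + 2.2·8 = 15.3; r = 18.9 − 15.3 = 3.6
x=9: ŷ = -2.3 + 2.2·9 = 17.5; r = 17.1 − 17.5 = -0.4
x=11: ŷ = -2.3 + 2.2·11 = 21.9; r = 22.9 − 21.9 = 1
x=13: ŷ = -2.3 + 2.2·13 = 26.3; r = 23.5 − 26.3 = -2.8
x=14: ŷ = -2.3 + 2.2·14 = 28.5; r = 28.1 − 28.5 = -0.4
x=15: ŷ = -2.3 + 2.2·15 = 30.7; r = 31.7 − 30.7 = 1
Largest |r| is 3.6 at x = 8, residual 3.6.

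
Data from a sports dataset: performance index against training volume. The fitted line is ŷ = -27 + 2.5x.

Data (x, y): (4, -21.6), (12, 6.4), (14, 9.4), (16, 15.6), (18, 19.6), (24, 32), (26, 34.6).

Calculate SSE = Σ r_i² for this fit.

SSE = 56.56

x=4: ŷ = -27 + 2.5·4 = -17; r = -21.6 − (-17) = -4.6
x=12: ŷ = -27 + 2.5·12 = 3; r = 6.4 − 3 = 3.4
x=14: ŷ = -27 + 2.5·14 = 8; r = 9.4 − 8 = 1.4
x=16: ŷ = -27 + 2.5·16 = 13; r = 15.6 − 13 = 2.6
x=18: ŷ = -27 + 2.5·18 = 18; r = 19.6 − 18 = 1.6
x=24: ŷ = -27 + 2.5·24 = 33; r = 32 − 33 = -1
x=26: ŷ = -27 + 2.5·26 = 38; r = 34.6 − 38 = -3.4
SSE = 21.16 + 11.56 + 1.96 + 6.76 + 2.56 + 1 + 11.56 = 56.56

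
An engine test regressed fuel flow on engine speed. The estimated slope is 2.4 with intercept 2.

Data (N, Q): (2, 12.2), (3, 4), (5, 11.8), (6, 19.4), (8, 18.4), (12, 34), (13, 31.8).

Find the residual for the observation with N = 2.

e = 5.4

ŷ = 2 + 2.4·2 = 6.8
e = 12.2 − 6.8 = 5.4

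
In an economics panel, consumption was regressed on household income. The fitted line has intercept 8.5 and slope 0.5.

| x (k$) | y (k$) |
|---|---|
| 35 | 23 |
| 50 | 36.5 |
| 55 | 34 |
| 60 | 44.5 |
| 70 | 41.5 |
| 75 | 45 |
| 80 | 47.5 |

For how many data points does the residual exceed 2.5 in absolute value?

x=35: ŷ = 8.5 + 0.5·35 = 26; e = 23 − 26 = -3
x=50: ŷ = 8.5 + 0.5·50 = 33.5; e = 36.5 − 33.5 = 3
x=55: ŷ = 8.5 + 0.5·55 = 36; e = 34 − 36 = -2
x=60: ŷ = 8.5 + 0.5·60 = 38.5; e = 44.5 − 38.5 = 6
x=70: ŷ = 8.5 + 0.5·70 = 43.5; e = 41.5 − 43.5 = -2
x=75: ŷ = 8.5 + 0.5·75 = 46; e = 45 − 46 = -1
x=80: ŷ = 8.5 + 0.5·80 = 48.5; e = 47.5 − 48.5 = -1
|e| > 2.5: x=35 (|e|=3), x=50 (|e|=3), x=60 (|e|=6) → 3

3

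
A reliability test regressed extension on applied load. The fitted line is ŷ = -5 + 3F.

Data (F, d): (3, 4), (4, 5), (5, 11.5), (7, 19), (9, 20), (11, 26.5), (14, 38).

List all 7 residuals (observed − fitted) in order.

0, -2, 1.5, 3, -2, -1.5, 1

F=3: ŷ = -5 + 3·3 = 4; e = 4 − 4 = 0
F=4: ŷ = -5 + 3·4 = 7; e = 5 − 7 = -2
F=5: ŷ = -5 + 3·5 = 10; e = 11.5 − 10 = 1.5
F=7: ŷ = -5 + 3·7 = 16; e = 19 − 16 = 3
F=9: ŷ = -5 + 3·9 = 22; e = 20 − 22 = -2
F=11: ŷ = -5 + 3·11 = 28; e = 26.5 − 28 = -1.5
F=14: ŷ = -5 + 3·14 = 37; e = 38 − 37 = 1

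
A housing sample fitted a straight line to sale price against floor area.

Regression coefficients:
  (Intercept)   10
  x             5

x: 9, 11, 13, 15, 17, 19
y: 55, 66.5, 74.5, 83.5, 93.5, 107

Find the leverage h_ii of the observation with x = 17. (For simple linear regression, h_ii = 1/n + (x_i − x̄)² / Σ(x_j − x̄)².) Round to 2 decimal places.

h = 0.30

x̄ = (9 + 11 + 13 + 15 + 17 + 19)/6 = 14
Σ(x − x̄)² = 25 + 9 + 1 + 1 + 9 + 25 = 70
h = 1/6 + (3)²/70 = 0.166667 + 0.128571 = 0.30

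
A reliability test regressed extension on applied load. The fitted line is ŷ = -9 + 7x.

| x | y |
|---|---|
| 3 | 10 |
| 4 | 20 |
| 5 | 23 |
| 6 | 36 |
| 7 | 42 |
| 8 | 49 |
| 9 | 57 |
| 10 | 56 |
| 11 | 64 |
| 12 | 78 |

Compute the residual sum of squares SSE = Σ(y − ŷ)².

SSE = 90

x=3: ŷ = -9 + 7·3 = 12; r = 10 − 12 = -2
x=4: ŷ = -9 + 7·4 = 19; r = 20 − 19 = 1
x=5: ŷ = -9 + 7·5 = 26; r = 23 − 26 = -3
x=6: ŷ = -9 + 7·6 = 33; r = 36 − 33 = 3
x=7: ŷ = -9 + 7·7 = 40; r = 42 − 40 = 2
x=8: ŷ = -9 + 7·8 = 47; r = 49 − 47 = 2
x=9: ŷ = -9 + 7·9 = 54; r = 57 − 54 = 3
x=10: ŷ = -9 + 7·10 = 61; r = 56 − 61 = -5
x=11: ŷ = -9 + 7·11 = 68; r = 64 − 68 = -4
x=12: ŷ = -9 + 7·12 = 75; r = 78 − 75 = 3
SSE = 4 + 1 + 9 + 9 + 4 + 4 + 9 + 25 + 16 + 9 = 90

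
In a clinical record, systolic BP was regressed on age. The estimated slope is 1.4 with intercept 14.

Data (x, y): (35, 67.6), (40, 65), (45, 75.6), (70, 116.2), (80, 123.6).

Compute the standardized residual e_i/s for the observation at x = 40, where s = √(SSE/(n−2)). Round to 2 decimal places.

x=35: ŷ = 14 + 1.4·35 = 63; e = 67.6 − 63 = 4.6
x=40: ŷ = 14 + 1.4·40 = 70; e = 65 − 70 = -5
x=45: ŷ = 14 + 1.4·45 = 77; e = 75.6 − 77 = -1.4
x=70: ŷ = 14 + 1.4·70 = 112; e = 116.2 − 112 = 4.2
x=80: ŷ = 14 + 1.4·80 = 126; e = 123.6 − 126 = -2.4
SSE = 21.16 + 25 + 1.96 + 17.64 + 5.76 = 71.52
s = √(71.52/3) = 4.88262
e/s = -5 / 4.88262 = -1.02

-1.02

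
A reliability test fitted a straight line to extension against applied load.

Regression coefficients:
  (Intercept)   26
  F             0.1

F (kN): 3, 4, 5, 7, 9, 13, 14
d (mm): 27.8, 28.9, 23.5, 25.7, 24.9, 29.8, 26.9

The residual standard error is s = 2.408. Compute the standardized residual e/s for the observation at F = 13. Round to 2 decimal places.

1.04

ŷ = 26 + 0.1·13 = 27.3
e = 29.8 − 27.3 = 2.5
e/s = 2.5 / 2.408 = 1.04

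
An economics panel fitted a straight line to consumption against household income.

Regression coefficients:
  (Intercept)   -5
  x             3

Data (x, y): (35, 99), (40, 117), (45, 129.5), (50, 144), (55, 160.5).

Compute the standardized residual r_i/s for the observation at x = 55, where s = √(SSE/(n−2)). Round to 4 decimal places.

0.3397

x=35: ŷ = -5 + 3·35 = 100; r = 99 − 100 = -1
x=40: ŷ = -5 + 3·40 = 115; r = 117 − 115 = 2
x=45: ŷ = -5 + 3·45 = 130; r = 129.5 − 130 = -0.5
x=50: ŷ = -5 + 3·50 = 145; r = 144 − 145 = -1
x=55: ŷ = -5 + 3·55 = 160; r = 160.5 − 160 = 0.5
SSE = 1 + 4 + 0.25 + 1 + 0.25 = 6.5
s = √(6.5/3) = 1.47196
r/s = 0.5 / 1.47196 = 0.3397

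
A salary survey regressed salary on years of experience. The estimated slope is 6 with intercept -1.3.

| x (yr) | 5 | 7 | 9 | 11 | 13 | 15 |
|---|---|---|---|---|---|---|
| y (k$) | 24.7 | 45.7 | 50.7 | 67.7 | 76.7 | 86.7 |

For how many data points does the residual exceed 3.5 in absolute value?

2

x=5: ŷ = -1.3 + 6·5 = 28.7; e = 24.7 − 28.7 = -4
x=7: ŷ = -1.3 + 6·7 = 40.7; e = 45.7 − 40.7 = 5
x=9: ŷ = -1.3 + 6·9 = 52.7; e = 50.7 − 52.7 = -2
x=11: ŷ = -1.3 + 6·11 = 64.7; e = 67.7 − 64.7 = 3
x=13: ŷ = -1.3 + 6·13 = 76.7; e = 76.7 − 76.7 = 0
x=15: ŷ = -1.3 + 6·15 = 88.7; e = 86.7 − 88.7 = -2
|e| > 3.5: x=5 (|e|=4), x=7 (|e|=5) → 2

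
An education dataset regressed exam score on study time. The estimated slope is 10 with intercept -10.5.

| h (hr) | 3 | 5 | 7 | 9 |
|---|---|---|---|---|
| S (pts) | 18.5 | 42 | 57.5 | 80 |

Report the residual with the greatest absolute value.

h=3: ŷ = -10.5 + 10·3 = 19.5; e = 18.5 − 19.5 = -1
h=5: ŷ = -10.5 + 10·5 = 39.5; e = 42 − 39.5 = 2.5
h=7: ŷ = -10.5 + 10·7 = 59.5; e = 57.5 − 59.5 = -2
h=9: ŷ = -10.5 + 10·9 = 79.5; e = 80 − 79.5 = 0.5
Largest |e| is 2.5 at h = 5, residual 2.5.

e = 2.5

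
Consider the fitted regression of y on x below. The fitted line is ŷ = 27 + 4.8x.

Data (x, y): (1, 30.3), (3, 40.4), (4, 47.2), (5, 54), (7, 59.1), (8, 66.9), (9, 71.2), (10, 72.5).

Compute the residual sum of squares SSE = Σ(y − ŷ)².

x=1: ŷ = 27 + 4.8·1 = 31.8; r = 30.3 − 31.8 = -1.5
x=3: ŷ = 27 + 4.8·3 = 41.4; r = 40.4 − 41.4 = -1
x=4: ŷ = 27 + 4.8·4 = 46.2; r = 47.2 − 46.2 = 1
x=5: ŷ = 27 + 4.8·5 = 51; r = 54 − 51 = 3
x=7: ŷ = 27 + 4.8·7 = 60.6; r = 59.1 − 60.6 = -1.5
x=8: ŷ = 27 + 4.8·8 = 65.4; r = 66.9 − 65.4 = 1.5
x=9: ŷ = 27 + 4.8·9 = 70.2; r = 71.2 − 70.2 = 1
x=10: ŷ = 27 + 4.8·10 = 75; r = 72.5 − 75 = -2.5
SSE = 2.25 + 1 + 1 + 9 + 2.25 + 2.25 + 1 + 6.25 = 25

SSE = 25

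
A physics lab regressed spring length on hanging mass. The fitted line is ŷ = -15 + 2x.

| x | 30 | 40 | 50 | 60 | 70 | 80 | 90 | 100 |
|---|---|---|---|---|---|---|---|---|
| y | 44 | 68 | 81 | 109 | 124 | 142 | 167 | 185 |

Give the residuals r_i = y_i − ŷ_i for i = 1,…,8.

-1, 3, -4, 4, -1, -3, 2, 0

x=30: ŷ = -15 + 2·30 = 45; r = 44 − 45 = -1
x=40: ŷ = -15 + 2·40 = 65; r = 68 − 65 = 3
x=50: ŷ = -15 + 2·50 = 85; r = 81 − 85 = -4
x=60: ŷ = -15 + 2·60 = 105; r = 109 − 105 = 4
x=70: ŷ = -15 + 2·70 = 125; r = 124 − 125 = -1
x=80: ŷ = -15 + 2·80 = 145; r = 142 − 145 = -3
x=90: ŷ = -15 + 2·90 = 165; r = 167 − 165 = 2
x=100: ŷ = -15 + 2·100 = 185; r = 185 − 185 = 0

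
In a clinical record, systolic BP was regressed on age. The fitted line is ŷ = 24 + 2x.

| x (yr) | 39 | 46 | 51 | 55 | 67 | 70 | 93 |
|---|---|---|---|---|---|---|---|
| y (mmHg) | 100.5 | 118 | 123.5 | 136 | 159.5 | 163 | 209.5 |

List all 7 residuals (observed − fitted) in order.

x=39: ŷ = 24 + 2·39 = 102; r = 100.5 − 102 = -1.5
x=46: ŷ = 24 + 2·46 = 116; r = 118 − 116 = 2
x=51: ŷ = 24 + 2·51 = 126; r = 123.5 − 126 = -2.5
x=55: ŷ = 24 + 2·55 = 134; r = 136 − 134 = 2
x=67: ŷ = 24 + 2·67 = 158; r = 159.5 − 158 = 1.5
x=70: ŷ = 24 + 2·70 = 164; r = 163 − 164 = -1
x=93: ŷ = 24 + 2·93 = 210; r = 209.5 − 210 = -0.5

-1.5, 2, -2.5, 2, 1.5, -1, -0.5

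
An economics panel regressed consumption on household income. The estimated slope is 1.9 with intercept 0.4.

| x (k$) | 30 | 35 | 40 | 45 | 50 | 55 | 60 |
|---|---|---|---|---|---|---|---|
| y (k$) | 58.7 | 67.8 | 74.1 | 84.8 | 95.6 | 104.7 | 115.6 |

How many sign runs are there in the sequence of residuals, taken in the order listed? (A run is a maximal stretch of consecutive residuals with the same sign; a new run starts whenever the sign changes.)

x=30: ŷ = 0.4 + 1.9·30 = 57.4; r = 58.7 − 57.4 = 1.3
x=35: ŷ = 0.4 + 1.9·35 = 66.9; r = 67.8 − 66.9 = 0.9
x=40: ŷ = 0.4 + 1.9·40 = 76.4; r = 74.1 − 76.4 = -2.3
x=45: ŷ = 0.4 + 1.9·45 = 85.9; r = 84.8 − 85.9 = -1.1
x=50: ŷ = 0.4 + 1.9·50 = 95.4; r = 95.6 − 95.4 = 0.2
x=55: ŷ = 0.4 + 1.9·55 = 104.9; r = 104.7 − 104.9 = -0.2
x=60: ŷ = 0.4 + 1.9·60 = 114.4; r = 115.6 − 114.4 = 1.2
Signs: + + − − + − +
Runs: +×2, −×2, +×1, −×1, +×1 → 5

5 runs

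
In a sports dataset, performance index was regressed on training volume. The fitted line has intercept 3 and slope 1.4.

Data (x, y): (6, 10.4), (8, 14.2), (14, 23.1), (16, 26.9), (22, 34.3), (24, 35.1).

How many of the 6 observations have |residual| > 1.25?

x=6: ŷ = 3 + 1.4·6 = 11.4; e = 10.4 − 11.4 = -1
x=8: ŷ = 3 + 1.4·8 = 14.2; e = 14.2 − 14.2 = 0
x=14: ŷ = 3 + 1.4·14 = 22.6; e = 23.1 − 22.6 = 0.5
x=16: ŷ = 3 + 1.4·16 = 25.4; e = 26.9 − 25.4 = 1.5
x=22: ŷ = 3 + 1.4·22 = 33.8; e = 34.3 − 33.8 = 0.5
x=24: ŷ = 3 + 1.4·24 = 36.6; e = 35.1 − 36.6 = -1.5
|e| > 1.25: x=16 (|e|=1.5), x=24 (|e|=1.5) → 2

2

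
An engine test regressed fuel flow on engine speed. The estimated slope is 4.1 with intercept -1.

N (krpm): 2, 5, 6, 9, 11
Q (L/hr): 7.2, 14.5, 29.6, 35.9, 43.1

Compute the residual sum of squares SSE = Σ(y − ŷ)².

N=2: ŷ = -1 + 4.1·2 = 7.2; r = 7.2 − 7.2 = 0
N=5: ŷ = -1 + 4.1·5 = 19.5; r = 14.5 − 19.5 = -5
N=6: ŷ = -1 + 4.1·6 = 23.6; r = 29.6 − 23.6 = 6
N=9: ŷ = -1 + 4.1·9 = 35.9; r = 35.9 − 35.9 = 0
N=11: ŷ = -1 + 4.1·11 = 44.1; r = 43.1 − 44.1 = -1
SSE = 0 + 25 + 36 + 0 + 1 = 62

SSE = 62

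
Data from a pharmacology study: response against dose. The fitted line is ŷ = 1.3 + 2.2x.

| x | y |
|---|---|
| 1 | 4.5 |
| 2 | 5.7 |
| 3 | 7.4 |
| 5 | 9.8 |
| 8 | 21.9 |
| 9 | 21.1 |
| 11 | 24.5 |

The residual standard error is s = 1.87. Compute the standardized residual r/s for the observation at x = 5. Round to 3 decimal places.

-1.337

ŷ = 1.3 + 2.2·5 = 12.3
r = 9.8 − 12.3 = -2.5
r/s = -2.5 / 1.87 = -1.337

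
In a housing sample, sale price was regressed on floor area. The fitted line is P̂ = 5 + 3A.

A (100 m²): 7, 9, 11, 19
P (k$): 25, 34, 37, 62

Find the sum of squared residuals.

SSE = 6

A=7: P̂ = 5 + 3·7 = 26; e = 25 − 26 = -1
A=9: P̂ = 5 + 3·9 = 32; e = 34 − 32 = 2
A=11: P̂ = 5 + 3·11 = 38; e = 37 − 38 = -1
A=19: P̂ = 5 + 3·19 = 62; e = 62 − 62 = 0
SSE = 1 + 4 + 1 + 0 = 6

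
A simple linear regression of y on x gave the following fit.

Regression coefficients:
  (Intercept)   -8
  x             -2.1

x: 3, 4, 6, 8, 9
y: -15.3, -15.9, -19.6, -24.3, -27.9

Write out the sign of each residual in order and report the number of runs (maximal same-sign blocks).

x=3: ŷ = -8 − 2.1·3 = -14.3; e = -15.3 − (-14.3) = -1
x=4: ŷ = -8 − 2.1·4 = -16.4; e = -15.9 − (-16.4) = 0.5
x=6: ŷ = -8 − 2.1·6 = -20.6; e = -19.6 − (-20.6) = 1
x=8: ŷ = -8 − 2.1·8 = -24.8; e = -24.3 − (-24.8) = 0.5
x=9: ŷ = -8 − 2.1·9 = -26.9; e = -27.9 − (-26.9) = -1
Signs: − + + + −
Runs: −×1, +×3, −×1 → 3

3 runs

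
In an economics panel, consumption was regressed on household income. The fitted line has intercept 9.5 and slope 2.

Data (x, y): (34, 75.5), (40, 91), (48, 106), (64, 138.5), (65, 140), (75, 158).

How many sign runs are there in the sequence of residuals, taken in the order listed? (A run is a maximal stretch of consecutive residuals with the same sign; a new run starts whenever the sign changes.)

x=34: ŷ = 9.5 + 2·34 = 77.5; e = 75.5 − 77.5 = -2
x=40: ŷ = 9.5 + 2·40 = 89.5; e = 91 − 89.5 = 1.5
x=48: ŷ = 9.5 + 2·48 = 105.5; e = 106 − 105.5 = 0.5
x=64: ŷ = 9.5 + 2·64 = 137.5; e = 138.5 − 137.5 = 1
x=65: ŷ = 9.5 + 2·65 = 139.5; e = 140 − 139.5 = 0.5
x=75: ŷ = 9.5 + 2·75 = 159.5; e = 158 − 159.5 = -1.5
Signs: − + + + + −
Runs: −×1, +×4, −×1 → 3

3 runs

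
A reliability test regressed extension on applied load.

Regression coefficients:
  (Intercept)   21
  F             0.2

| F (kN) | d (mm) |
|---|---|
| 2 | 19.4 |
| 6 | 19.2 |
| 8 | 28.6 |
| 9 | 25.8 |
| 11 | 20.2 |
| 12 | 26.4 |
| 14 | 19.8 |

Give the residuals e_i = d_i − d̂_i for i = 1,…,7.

F=2: d̂ = 21 + 0.2·2 = 21.4; e = 19.4 − 21.4 = -2
F=6: d̂ = 21 + 0.2·6 = 22.2; e = 19.2 − 22.2 = -3
F=8: d̂ = 21 + 0.2·8 = 22.6; e = 28.6 − 22.6 = 6
F=9: d̂ = 21 + 0.2·9 = 22.8; e = 25.8 − 22.8 = 3
F=11: d̂ = 21 + 0.2·11 = 23.2; e = 20.2 − 23.2 = -3
F=12: d̂ = 21 + 0.2·12 = 23.4; e = 26.4 − 23.4 = 3
F=14: d̂ = 21 + 0.2·14 = 23.8; e = 19.8 − 23.8 = -4

-2, -3, 6, 3, -3, 3, -4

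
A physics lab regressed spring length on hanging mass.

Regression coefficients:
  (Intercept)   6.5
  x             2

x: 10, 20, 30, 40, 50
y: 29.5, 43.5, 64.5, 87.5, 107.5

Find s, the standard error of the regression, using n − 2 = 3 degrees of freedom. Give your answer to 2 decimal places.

s = 2.83

x=10: ŷ = 6.5 + 2·10 = 26.5; r = 29.5 − 26.5 = 3
x=20: ŷ = 6.5 + 2·20 = 46.5; r = 43.5 − 46.5 = -3
x=30: ŷ = 6.5 + 2·30 = 66.5; r = 64.5 − 66.5 = -2
x=40: ŷ = 6.5 + 2·40 = 86.5; r = 87.5 − 86.5 = 1
x=50: ŷ = 6.5 + 2·50 = 106.5; r = 107.5 − 106.5 = 1
SSE = 9 + 9 + 4 + 1 + 1 = 24
s = √(24/3) = √8 ≈ 2.83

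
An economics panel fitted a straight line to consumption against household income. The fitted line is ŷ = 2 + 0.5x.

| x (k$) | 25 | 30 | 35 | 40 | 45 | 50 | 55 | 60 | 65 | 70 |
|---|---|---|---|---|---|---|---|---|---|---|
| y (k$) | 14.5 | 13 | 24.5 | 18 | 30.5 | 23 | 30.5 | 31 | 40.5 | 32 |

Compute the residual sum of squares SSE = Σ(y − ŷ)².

SSE = 172

x=25: ŷ = 2 + 0.5·25 = 14.5; r = 14.5 − 14.5 = 0
x=30: ŷ = 2 + 0.5·30 = 17; r = 13 − 17 = -4
x=35: ŷ = 2 + 0.5·35 = 19.5; r = 24.5 − 19.5 = 5
x=40: ŷ = 2 + 0.5·40 = 22; r = 18 − 22 = -4
x=45: ŷ = 2 + 0.5·45 = 24.5; r = 30.5 − 24.5 = 6
x=50: ŷ = 2 + 0.5·50 = 27; r = 23 − 27 = -4
x=55: ŷ = 2 + 0.5·55 = 29.5; r = 30.5 − 29.5 = 1
x=60: ŷ = 2 + 0.5·60 = 32; r = 31 − 32 = -1
x=65: ŷ = 2 + 0.5·65 = 34.5; r = 40.5 − 34.5 = 6
x=70: ŷ = 2 + 0.5·70 = 37; r = 32 − 37 = -5
SSE = 0 + 16 + 25 + 16 + 36 + 16 + 1 + 1 + 36 + 25 = 172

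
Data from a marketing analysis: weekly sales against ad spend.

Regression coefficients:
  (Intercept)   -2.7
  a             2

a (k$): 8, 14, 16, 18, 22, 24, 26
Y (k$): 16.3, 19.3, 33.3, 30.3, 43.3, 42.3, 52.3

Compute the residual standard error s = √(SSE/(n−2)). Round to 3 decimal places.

s = 4.290

a=8: Ŷ = -2.7 + 2·8 = 13.3; e = 16.3 − 13.3 = 3
a=14: Ŷ = -2.7 + 2·14 = 25.3; e = 19.3 − 25.3 = -6
a=16: Ŷ = -2.7 + 2·16 = 29.3; e = 33.3 − 29.3 = 4
a=18: Ŷ = -2.7 + 2·18 = 33.3; e = 30.3 − 33.3 = -3
a=22: Ŷ = -2.7 + 2·22 = 41.3; e = 43.3 − 41.3 = 2
a=24: Ŷ = -2.7 + 2·24 = 45.3; e = 42.3 − 45.3 = -3
a=26: Ŷ = -2.7 + 2·26 = 49.3; e = 52.3 − 49.3 = 3
SSE = 9 + 36 + 16 + 9 + 4 + 9 + 9 = 92
s = √(92/5) = √18.4 ≈ 4.290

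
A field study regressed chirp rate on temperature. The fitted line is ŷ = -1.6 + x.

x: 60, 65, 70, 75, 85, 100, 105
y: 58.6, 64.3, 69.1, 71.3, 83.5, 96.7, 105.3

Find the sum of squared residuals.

x=60: ŷ = -1.6 + 60 = 58.4; r = 58.6 − 58.4 = 0.2
x=65: ŷ = -1.6 + 65 = 63.4; r = 64.3 − 63.4 = 0.9
x=70: ŷ = -1.6 + 70 = 68.4; r = 69.1 − 68.4 = 0.7
x=75: ŷ = -1.6 + 75 = 73.4; r = 71.3 − 73.4 = -2.1
x=85: ŷ = -1.6 + 85 = 83.4; r = 83.5 − 83.4 = 0.1
x=100: ŷ = -1.6 + 100 = 98.4; r = 96.7 − 98.4 = -1.7
x=105: ŷ = -1.6 + 105 = 103.4; r = 105.3 − 103.4 = 1.9
SSE = 0.04 + 0.81 + 0.49 + 4.41 + 0.01 + 2.89 + 3.61 = 12.26

SSE = 12.26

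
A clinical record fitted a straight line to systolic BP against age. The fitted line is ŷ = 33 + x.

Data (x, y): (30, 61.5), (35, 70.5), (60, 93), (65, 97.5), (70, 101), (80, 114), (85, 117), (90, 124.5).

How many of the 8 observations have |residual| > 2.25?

x=30: ŷ = 33 + 30 = 63; e = 61.5 − 63 = -1.5
x=35: ŷ = 33 + 35 = 68; e = 70.5 − 68 = 2.5
x=60: ŷ = 33 + 60 = 93; e = 93 − 93 = 0
x=65: ŷ = 33 + 65 = 98; e = 97.5 − 98 = -0.5
x=70: ŷ = 33 + 70 = 103; e = 101 − 103 = -2
x=80: ŷ = 33 + 80 = 113; e = 114 − 113 = 1
x=85: ŷ = 33 + 85 = 118; e = 117 − 118 = -1
x=90: ŷ = 33 + 90 = 123; e = 124.5 − 123 = 1.5
|e| > 2.25: x=35 (|e|=2.5) → 1

1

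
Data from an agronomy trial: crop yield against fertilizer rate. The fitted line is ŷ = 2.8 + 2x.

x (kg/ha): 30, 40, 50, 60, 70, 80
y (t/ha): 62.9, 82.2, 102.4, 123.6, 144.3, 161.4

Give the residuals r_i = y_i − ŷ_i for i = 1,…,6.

x=30: ŷ = 2.8 + 2·30 = 62.8; r = 62.9 − 62.8 = 0.1
x=40: ŷ = 2.8 + 2·40 = 82.8; r = 82.2 − 82.8 = -0.6
x=50: ŷ = 2.8 + 2·50 = 102.8; r = 102.4 − 102.8 = -0.4
x=60: ŷ = 2.8 + 2·60 = 122.8; r = 123.6 − 122.8 = 0.8
x=70: ŷ = 2.8 + 2·70 = 142.8; r = 144.3 − 142.8 = 1.5
x=80: ŷ = 2.8 + 2·80 = 162.8; r = 161.4 − 162.8 = -1.4

0.1, -0.6, -0.4, 0.8, 1.5, -1.4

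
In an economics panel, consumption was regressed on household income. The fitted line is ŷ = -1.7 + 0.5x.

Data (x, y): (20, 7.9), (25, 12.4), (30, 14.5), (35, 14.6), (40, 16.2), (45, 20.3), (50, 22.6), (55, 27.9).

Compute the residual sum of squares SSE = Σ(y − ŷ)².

x=20: ŷ = -1.7 + 0.5·20 = 8.3; r = 7.9 − 8.3 = -0.4
x=25: ŷ = -1.7 + 0.5·25 = 10.8; r = 12.4 − 10.8 = 1.6
x=30: ŷ = -1.7 + 0.5·30 = 13.3; r = 14.5 − 13.3 = 1.2
x=35: ŷ = -1.7 + 0.5·35 = 15.8; r = 14.6 − 15.8 = -1.2
x=40: ŷ = -1.7 + 0.5·40 = 18.3; r = 16.2 − 18.3 = -2.1
x=45: ŷ = -1.7 + 0.5·45 = 20.8; r = 20.3 − 20.8 = -0.5
x=50: ŷ = -1.7 + 0.5·50 = 23.3; r = 22.6 − 23.3 = -0.7
x=55: ŷ = -1.7 + 0.5·55 = 25.8; r = 27.9 − 25.8 = 2.1
SSE = 0.16 + 2.56 + 1.44 + 1.44 + 4.41 + 0.25 + 0.49 + 4.41 = 15.16

SSE = 15.16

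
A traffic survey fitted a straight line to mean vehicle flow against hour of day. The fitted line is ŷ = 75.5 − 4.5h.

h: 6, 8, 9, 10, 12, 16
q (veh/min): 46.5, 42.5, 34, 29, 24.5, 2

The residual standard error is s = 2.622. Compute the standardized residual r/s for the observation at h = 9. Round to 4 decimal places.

ŷ = 75.5 − 4.5·9 = 35
r = 34 − 35 = -1
r/s = -1 / 2.622 = -0.3814

-0.3814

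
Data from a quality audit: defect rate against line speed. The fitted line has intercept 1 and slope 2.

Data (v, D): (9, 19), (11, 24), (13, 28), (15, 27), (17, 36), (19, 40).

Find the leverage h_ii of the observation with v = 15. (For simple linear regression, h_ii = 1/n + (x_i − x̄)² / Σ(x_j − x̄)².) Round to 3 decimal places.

h = 0.181

v̄ = (9 + 11 + 13 + 15 + 17 + 19)/6 = 14
Σ(v − v̄)² = 25 + 9 + 1 + 1 + 9 + 25 = 70
h = 1/6 + (1)²/70 = 0.166667 + 0.0142857 = 0.181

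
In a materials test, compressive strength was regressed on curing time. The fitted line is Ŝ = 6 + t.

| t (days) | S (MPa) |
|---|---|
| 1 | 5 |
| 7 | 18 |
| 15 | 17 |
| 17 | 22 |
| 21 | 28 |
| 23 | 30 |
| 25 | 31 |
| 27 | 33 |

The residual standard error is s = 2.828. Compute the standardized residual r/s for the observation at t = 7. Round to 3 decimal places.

Ŝ = 6 + 7 = 13
r = 18 − 13 = 5
r/s = 5 / 2.828 = 1.768

1.768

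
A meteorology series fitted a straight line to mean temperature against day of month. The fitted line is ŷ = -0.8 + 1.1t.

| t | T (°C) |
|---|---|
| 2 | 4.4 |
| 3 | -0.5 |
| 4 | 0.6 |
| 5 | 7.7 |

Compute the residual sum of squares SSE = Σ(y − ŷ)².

SSE = 36

t=2: ŷ = -0.8 + 1.1·2 = 1.4; e = 4.4 − 1.4 = 3
t=3: ŷ = -0.8 + 1.1·3 = 2.5; e = -0.5 − 2.5 = -3
t=4: ŷ = -0.8 + 1.1·4 = 3.6; e = 0.6 − 3.6 = -3
t=5: ŷ = -0.8 + 1.1·5 = 4.7; e = 7.7 − 4.7 = 3
SSE = 9 + 9 + 9 + 9 = 36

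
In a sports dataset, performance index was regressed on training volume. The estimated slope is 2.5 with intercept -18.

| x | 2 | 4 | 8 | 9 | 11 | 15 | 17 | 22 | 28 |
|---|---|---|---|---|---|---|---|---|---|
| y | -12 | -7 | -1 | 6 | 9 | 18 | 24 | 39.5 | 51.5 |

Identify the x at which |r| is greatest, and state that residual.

x = 8, r = -3

x=2: ŷ = -18 + 2.5·2 = -13; r = -12 − (-13) = 1
x=4: ŷ = -18 + 2.5·4 = -8; r = -7 − (-8) = 1
x=8: ŷ = -18 + 2.5·8 = 2; r = -1 − 2 = -3
x=9: ŷ = -18 + 2.5·9 = 4.5; r = 6 − 4.5 = 1.5
x=11: ŷ = -18 + 2.5·11 = 9.5; r = 9 − 9.5 = -0.5
x=15: ŷ = -18 + 2.5·15 = 19.5; r = 18 − 19.5 = -1.5
x=17: ŷ = -18 + 2.5·17 = 24.5; r = 24 − 24.5 = -0.5
x=22: ŷ = -18 + 2.5·22 = 37; r = 39.5 − 37 = 2.5
x=28: ŷ = -18 + 2.5·28 = 52; r = 51.5 − 52 = -0.5
Largest |r| is 3 at x = 8, residual -3.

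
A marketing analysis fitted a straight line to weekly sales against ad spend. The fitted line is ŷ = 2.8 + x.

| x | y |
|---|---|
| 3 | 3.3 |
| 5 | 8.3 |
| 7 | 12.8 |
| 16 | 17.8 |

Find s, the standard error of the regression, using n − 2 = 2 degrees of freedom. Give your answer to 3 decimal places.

x=3: ŷ = 2.8 + 3 = 5.8; r = 3.3 − 5.8 = -2.5
x=5: ŷ = 2.8 + 5 = 7.8; r = 8.3 − 7.8 = 0.5
x=7: ŷ = 2.8 + 7 = 9.8; r = 12.8 − 9.8 = 3
x=16: ŷ = 2.8 + 16 = 18.8; r = 17.8 − 18.8 = -1
SSE = 6.25 + 0.25 + 9 + 1 = 16.5
s = √(16.5/2) = √8.25 ≈ 2.872

s = 2.872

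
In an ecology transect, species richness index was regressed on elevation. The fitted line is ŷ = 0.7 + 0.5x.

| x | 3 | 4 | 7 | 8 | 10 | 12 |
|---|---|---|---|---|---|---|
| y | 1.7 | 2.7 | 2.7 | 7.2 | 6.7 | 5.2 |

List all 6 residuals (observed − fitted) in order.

-0.5, 0, -1.5, 2.5, 1, -1.5

x=3: ŷ = 0.7 + 0.5·3 = 2.2; e = 1.7 − 2.2 = -0.5
x=4: ŷ = 0.7 + 0.5·4 = 2.7; e = 2.7 − 2.7 = 0
x=7: ŷ = 0.7 + 0.5·7 = 4.2; e = 2.7 − 4.2 = -1.5
x=8: ŷ = 0.7 + 0.5·8 = 4.7; e = 7.2 − 4.7 = 2.5
x=10: ŷ = 0.7 + 0.5·10 = 5.7; e = 6.7 − 5.7 = 1
x=12: ŷ = 0.7 + 0.5·12 = 6.7; e = 5.2 − 6.7 = -1.5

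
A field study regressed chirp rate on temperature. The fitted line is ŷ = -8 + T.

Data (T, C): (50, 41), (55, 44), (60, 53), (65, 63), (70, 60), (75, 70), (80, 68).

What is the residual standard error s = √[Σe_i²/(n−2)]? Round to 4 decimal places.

T=50: ŷ = -8 + 50 = 42; e = 41 − 42 = -1
T=55: ŷ = -8 + 55 = 47; e = 44 − 47 = -3
T=60: ŷ = -8 + 60 = 52; e = 53 − 52 = 1
T=65: ŷ = -8 + 65 = 57; e = 63 − 57 = 6
T=70: ŷ = -8 + 70 = 62; e = 60 − 62 = -2
T=75: ŷ = -8 + 75 = 67; e = 70 − 67 = 3
T=80: ŷ = -8 + 80 = 72; e = 68 − 72 = -4
SSE = 1 + 9 + 1 + 36 + 4 + 9 + 16 = 76
s = √(76/5) = √15.2 ≈ 3.8987

s = 3.8987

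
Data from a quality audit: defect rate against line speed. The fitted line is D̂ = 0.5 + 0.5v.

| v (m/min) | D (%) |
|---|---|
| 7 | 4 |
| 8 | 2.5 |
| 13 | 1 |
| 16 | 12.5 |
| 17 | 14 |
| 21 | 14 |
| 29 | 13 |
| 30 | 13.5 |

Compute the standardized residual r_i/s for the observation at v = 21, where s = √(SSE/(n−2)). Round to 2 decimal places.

0.74

v=7: D̂ = 0.5 + 0.5·7 = 4; r = 4 − 4 = 0
v=8: D̂ = 0.5 + 0.5·8 = 4.5; r = 2.5 − 4.5 = -2
v=13: D̂ = 0.5 + 0.5·13 = 7; r = 1 − 7 = -6
v=16: D̂ = 0.5 + 0.5·16 = 8.5; r = 12.5 − 8.5 = 4
v=17: D̂ = 0.5 + 0.5·17 = 9; r = 14 − 9 = 5
v=21: D̂ = 0.5 + 0.5·21 = 11; r = 14 − 11 = 3
v=29: D̂ = 0.5 + 0.5·29 = 15; r = 13 − 15 = -2
v=30: D̂ = 0.5 + 0.5·30 = 15.5; r = 13.5 − 15.5 = -2
SSE = 0 + 4 + 36 + 16 + 25 + 9 + 4 + 4 = 98
s = √(98/6) = 4.04145
r/s = 3 / 4.04145 = 0.74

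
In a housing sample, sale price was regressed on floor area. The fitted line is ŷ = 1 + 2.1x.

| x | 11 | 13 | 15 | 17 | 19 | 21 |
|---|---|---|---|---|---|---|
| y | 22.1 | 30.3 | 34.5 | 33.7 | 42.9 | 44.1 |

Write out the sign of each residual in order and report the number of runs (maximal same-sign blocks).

5 runs

x=11: ŷ = 1 + 2.1·11 = 24.1; e = 22.1 − 24.1 = -2
x=13: ŷ = 1 + 2.1·13 = 28.3; e = 30.3 − 28.3 = 2
x=15: ŷ = 1 + 2.1·15 = 32.5; e = 34.5 − 32.5 = 2
x=17: ŷ = 1 + 2.1·17 = 36.7; e = 33.7 − 36.7 = -3
x=19: ŷ = 1 + 2.1·19 = 40.9; e = 42.9 − 40.9 = 2
x=21: ŷ = 1 + 2.1·21 = 45.1; e = 44.1 − 45.1 = -1
Signs: − + + − + −
Runs: −×1, +×2, −×1, +×1, −×1 → 5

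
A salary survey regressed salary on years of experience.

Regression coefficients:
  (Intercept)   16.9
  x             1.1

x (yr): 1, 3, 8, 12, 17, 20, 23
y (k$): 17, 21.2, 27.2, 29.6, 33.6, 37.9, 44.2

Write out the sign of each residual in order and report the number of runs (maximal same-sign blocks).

4 runs

x=1: ŷ = 16.9 + 1.1·1 = 18; e = 17 − 18 = -1
x=3: ŷ = 16.9 + 1.1·3 = 20.2; e = 21.2 − 20.2 = 1
x=8: ŷ = 16.9 + 1.1·8 = 25.7; e = 27.2 − 25.7 = 1.5
x=12: ŷ = 16.9 + 1.1·12 = 30.1; e = 29.6 − 30.1 = -0.5
x=17: ŷ = 16.9 + 1.1·17 = 35.6; e = 33.6 − 35.6 = -2
x=20: ŷ = 16.9 + 1.1·20 = 38.9; e = 37.9 − 38.9 = -1
x=23: ŷ = 16.9 + 1.1·23 = 42.2; e = 44.2 − 42.2 = 2
Signs: − + + − − − +
Runs: −×1, +×2, −×3, +×1 → 4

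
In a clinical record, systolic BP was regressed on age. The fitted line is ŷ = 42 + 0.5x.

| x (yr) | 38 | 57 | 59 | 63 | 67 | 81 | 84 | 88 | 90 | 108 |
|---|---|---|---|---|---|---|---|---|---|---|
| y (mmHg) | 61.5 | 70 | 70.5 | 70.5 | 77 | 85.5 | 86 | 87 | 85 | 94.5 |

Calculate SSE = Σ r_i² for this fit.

x=38: ŷ = 42 + 0.5·38 = 61; r = 61.5 − 61 = 0.5
x=57: ŷ = 42 + 0.5·57 = 70.5; r = 70 − 70.5 = -0.5
x=59: ŷ = 42 + 0.5·59 = 71.5; r = 70.5 − 71.5 = -1
x=63: ŷ = 42 + 0.5·63 = 73.5; r = 70.5 − 73.5 = -3
x=67: ŷ = 42 + 0.5·67 = 75.5; r = 77 − 75.5 = 1.5
x=81: ŷ = 42 + 0.5·81 = 82.5; r = 85.5 − 82.5 = 3
x=84: ŷ = 42 + 0.5·84 = 84; r = 86 − 84 = 2
x=88: ŷ = 42 + 0.5·88 = 86; r = 87 − 86 = 1
x=90: ŷ = 42 + 0.5·90 = 87; r = 85 − 87 = -2
x=108: ŷ = 42 + 0.5·108 = 96; r = 94.5 − 96 = -1.5
SSE = 0.25 + 0.25 + 1 + 9 + 2.25 + 9 + 4 + 1 + 4 + 2.25 = 33

SSE = 33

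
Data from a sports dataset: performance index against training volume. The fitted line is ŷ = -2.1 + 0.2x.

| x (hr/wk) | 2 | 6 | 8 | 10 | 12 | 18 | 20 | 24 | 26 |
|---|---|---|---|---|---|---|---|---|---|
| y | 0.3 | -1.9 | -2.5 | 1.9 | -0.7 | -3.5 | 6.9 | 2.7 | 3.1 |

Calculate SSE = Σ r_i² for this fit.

x=2: ŷ = -2.1 + 0.2·2 = -1.7; r = 0.3 − (-1.7) = 2
x=6: ŷ = -2.1 + 0.2·6 = -0.9; r = -1.9 − (-0.9) = -1
x=8: ŷ = -2.1 + 0.2·8 = -0.5; r = -2.5 − (-0.5) = -2
x=10: ŷ = -2.1 + 0.2·10 = -0.1; r = 1.9 − (-0.1) = 2
x=12: ŷ = -2.1 + 0.2·12 = 0.3; r = -0.7 − 0.3 = -1
x=18: ŷ = -2.1 + 0.2·18 = 1.5; r = -3.5 − 1.5 = -5
x=20: ŷ = -2.1 + 0.2·20 = 1.9; r = 6.9 − 1.9 = 5
x=24: ŷ = -2.1 + 0.2·24 = 2.7; r = 2.7 − 2.7 = 0
x=26: ŷ = -2.1 + 0.2·26 = 3.1; r = 3.1 − 3.1 = 0
SSE = 4 + 1 + 4 + 4 + 1 + 25 + 25 + 0 + 0 = 64

SSE = 64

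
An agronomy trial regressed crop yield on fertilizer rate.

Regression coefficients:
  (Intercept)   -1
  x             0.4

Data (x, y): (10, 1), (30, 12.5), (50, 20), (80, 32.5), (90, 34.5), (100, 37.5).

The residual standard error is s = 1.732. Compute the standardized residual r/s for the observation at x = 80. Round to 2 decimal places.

ŷ = -1 + 0.4·80 = 31
r = 32.5 − 31 = 1.5
r/s = 1.5 / 1.732 = 0.87

0.87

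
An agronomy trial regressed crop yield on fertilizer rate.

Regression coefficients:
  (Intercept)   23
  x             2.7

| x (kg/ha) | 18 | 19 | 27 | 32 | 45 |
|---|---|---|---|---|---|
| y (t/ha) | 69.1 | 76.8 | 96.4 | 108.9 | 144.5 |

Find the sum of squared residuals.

x=18: ŷ = 23 + 2.7·18 = 71.6; r = 69.1 − 71.6 = -2.5
x=19: ŷ = 23 + 2.7·19 = 74.3; r = 76.8 − 74.3 = 2.5
x=27: ŷ = 23 + 2.7·27 = 95.9; r = 96.4 − 95.9 = 0.5
x=32: ŷ = 23 + 2.7·32 = 109.4; r = 108.9 − 109.4 = -0.5
x=45: ŷ = 23 + 2.7·45 = 144.5; r = 144.5 − 144.5 = 0
SSE = 6.25 + 6.25 + 0.25 + 0.25 + 0 = 13

SSE = 13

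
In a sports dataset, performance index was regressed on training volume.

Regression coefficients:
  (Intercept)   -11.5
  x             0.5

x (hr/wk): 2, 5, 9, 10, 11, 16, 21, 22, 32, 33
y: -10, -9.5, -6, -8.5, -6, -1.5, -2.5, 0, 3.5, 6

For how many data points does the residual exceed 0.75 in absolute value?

x=2: ŷ = -11.5 + 0.5·2 = -10.5; r = -10 − (-10.5) = 0.5
x=5: ŷ = -11.5 + 0.5·5 = -9; r = -9.5 − (-9) = -0.5
x=9: ŷ = -11.5 + 0.5·9 = -7; r = -6 − (-7) = 1
x=10: ŷ = -11.5 + 0.5·10 = -6.5; r = -8.5 − (-6.5) = -2
x=11: ŷ = -11.5 + 0.5·11 = -6; r = -6 − (-6) = 0
x=16: ŷ = -11.5 + 0.5·16 = -3.5; r = -1.5 − (-3.5) = 2
x=21: ŷ = -11.5 + 0.5·21 = -1; r = -2.5 − (-1) = -1.5
x=22: ŷ = -11.5 + 0.5·22 = -0.5; r = 0 − (-0.5) = 0.5
x=32: ŷ = -11.5 + 0.5·32 = 4.5; r = 3.5 − 4.5 = -1
x=33: ŷ = -11.5 + 0.5·33 = 5; r = 6 − 5 = 1
|r| > 0.75: x=9 (|r|=1), x=10 (|r|=2), x=16 (|r|=2), x=21 (|r|=1.5), x=32 (|r|=1), x=33 (|r|=1) → 6

6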